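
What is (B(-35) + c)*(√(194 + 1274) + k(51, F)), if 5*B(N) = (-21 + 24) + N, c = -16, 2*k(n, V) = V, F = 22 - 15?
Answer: -392/5 - 224*√367/5 ≈ -936.64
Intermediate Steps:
F = 7
k(n, V) = V/2
B(N) = ⅗ + N/5 (B(N) = ((-21 + 24) + N)/5 = (3 + N)/5 = ⅗ + N/5)
(B(-35) + c)*(√(194 + 1274) + k(51, F)) = ((⅗ + (⅕)*(-35)) - 16)*(√(194 + 1274) + (½)*7) = ((⅗ - 7) - 16)*(√1468 + 7/2) = (-32/5 - 16)*(2*√367 + 7/2) = -112*(7/2 + 2*√367)/5 = -392/5 - 224*√367/5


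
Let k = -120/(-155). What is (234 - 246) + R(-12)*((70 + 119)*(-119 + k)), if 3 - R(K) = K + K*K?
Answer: 89355993/31 ≈ 2.8825e+6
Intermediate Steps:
k = 24/31 (k = -120*(-1/155) = 24/31 ≈ 0.77419)
R(K) = 3 - K - K**2 (R(K) = 3 - (K + K*K) = 3 - (K + K**2) = 3 + (-K - K**2) = 3 - K - K**2)
(234 - 246) + R(-12)*((70 + 119)*(-119 + k)) = (234 - 246) + (3 - 1*(-12) - 1*(-12)**2)*((70 + 119)*(-119 + 24/31)) = -12 + (3 + 12 - 1*144)*(189*(-3665/31)) = -12 + (3 + 12 - 144)*(-692685/31) = -12 - 129*(-692685/31) = -12 + 89356365/31 = 89355993/31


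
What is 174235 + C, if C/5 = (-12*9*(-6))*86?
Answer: 452875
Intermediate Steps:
C = 278640 (C = 5*((-12*9*(-6))*86) = 5*(-108*(-6)*86) = 5*(648*86) = 5*55728 = 278640)
174235 + C = 174235 + 278640 = 452875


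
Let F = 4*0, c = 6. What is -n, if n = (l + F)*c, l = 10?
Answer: -60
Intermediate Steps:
F = 0
n = 60 (n = (10 + 0)*6 = 10*6 = 60)
-n = -1*60 = -60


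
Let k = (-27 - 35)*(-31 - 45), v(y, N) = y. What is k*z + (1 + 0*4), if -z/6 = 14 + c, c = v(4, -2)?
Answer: -508895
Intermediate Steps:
c = 4
k = 4712 (k = -62*(-76) = 4712)
z = -108 (z = -6*(14 + 4) = -6*18 = -108)
k*z + (1 + 0*4) = 4712*(-108) + (1 + 0*4) = -508896 + (1 + 0) = -508896 + 1 = -508895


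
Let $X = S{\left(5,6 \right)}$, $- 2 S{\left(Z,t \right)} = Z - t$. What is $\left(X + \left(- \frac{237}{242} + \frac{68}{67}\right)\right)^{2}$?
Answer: $\frac{18852964}{65723449} \approx 0.28685$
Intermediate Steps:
$S{\left(Z,t \right)} = \frac{t}{2} - \frac{Z}{2}$ ($S{\left(Z,t \right)} = - \frac{Z - t}{2} = \frac{t}{2} - \frac{Z}{2}$)
$X = \frac{1}{2}$ ($X = \frac{1}{2} \cdot 6 - \frac{5}{2} = 3 - \frac{5}{2} = \frac{1}{2} \approx 0.5$)
$\left(X + \left(- \frac{237}{242} + \frac{68}{67}\right)\right)^{2} = \left(\frac{1}{2} + \left(- \frac{237}{242} + \frac{68}{67}\right)\right)^{2} = \left(\frac{1}{2} + \frac{577}{16214}\right)^{2} = \left(\frac{4342}{8107}\right)^{2} = \frac{18852964}{65723449}$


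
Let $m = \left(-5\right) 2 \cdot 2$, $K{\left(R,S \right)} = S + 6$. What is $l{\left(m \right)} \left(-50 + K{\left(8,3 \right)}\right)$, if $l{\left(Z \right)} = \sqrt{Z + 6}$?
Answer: $- 41 i \sqrt{14} \approx - 153.41 i$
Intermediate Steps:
$K{\left(R,S \right)} = 6 + S$
$m = -20$ ($m = \left(-10\right) 2 = -20$)
$l{\left(Z \right)} = \sqrt{6 + Z}$
$l{\left(m \right)} \left(-50 + K{\left(8,3 \right)}\right) = \sqrt{6 - 20} \left(-50 + \left(6 + 3\right)\right) = \sqrt{-14} \left(-50 + 9\right) = i \sqrt{14} \left(-41\right) = - 41 i \sqrt{14}$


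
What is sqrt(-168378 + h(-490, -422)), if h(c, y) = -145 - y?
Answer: I*sqrt(168101) ≈ 410.0*I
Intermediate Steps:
sqrt(-168378 + h(-490, -422)) = sqrt(-168378 + (-145 - 1*(-422))) = sqrt(-168378 + (-145 + 422)) = sqrt(-168378 + 277) = sqrt(-168101) = I*sqrt(168101)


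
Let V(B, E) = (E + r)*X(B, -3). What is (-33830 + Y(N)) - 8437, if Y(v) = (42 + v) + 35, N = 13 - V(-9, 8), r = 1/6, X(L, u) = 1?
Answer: -253111/6 ≈ -42185.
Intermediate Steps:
r = ⅙ ≈ 0.16667
V(B, E) = ⅙ + E (V(B, E) = (E + ⅙)*1 = (⅙ + E)*1 = ⅙ + E)
N = 29/6 (N = 13 - (⅙ + 8) = 13 - 1*49/6 = 13 - 49/6 = 29/6 ≈ 4.8333)
Y(v) = 77 + v
(-33830 + Y(N)) - 8437 = (-33830 + (77 + 29/6)) - 8437 = (-33830 + 491/6) - 8437 = -202489/6 - 8437 = -253111/6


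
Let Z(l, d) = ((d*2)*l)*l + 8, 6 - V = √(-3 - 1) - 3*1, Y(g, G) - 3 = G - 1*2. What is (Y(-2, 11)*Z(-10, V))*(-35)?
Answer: -759360 + 168000*I ≈ -7.5936e+5 + 1.68e+5*I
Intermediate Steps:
Y(g, G) = 1 + G (Y(g, G) = 3 + (G - 1*2) = 3 + (G - 2) = 3 + (-2 + G) = 1 + G)
V = 9 - 2*I (V = 6 - (√(-3 - 1) - 3*1) = 6 - (√(-4) - 3) = 6 - (2*I - 3) = 6 - (-3 + 2*I) = 6 + (3 - 2*I) = 9 - 2*I ≈ 9.0 - 2.0*I)
Z(l, d) = 8 + 2*d*l² (Z(l, d) = ((2*d)*l)*l + 8 = (2*d*l)*l + 8 = 2*d*l² + 8 = 8 + 2*d*l²)
(Y(-2, 11)*Z(-10, V))*(-35) = ((1 + 11)*(8 + 2*(9 - 2*I)*(-10)²))*(-35) = (12*(8 + 2*(9 - 2*I)*100))*(-35) = (12*(8 + (1800 - 400*I)))*(-35) = (12*(1808 - 400*I))*(-35) = (21696 - 4800*I)*(-35) = -759360 + 168000*I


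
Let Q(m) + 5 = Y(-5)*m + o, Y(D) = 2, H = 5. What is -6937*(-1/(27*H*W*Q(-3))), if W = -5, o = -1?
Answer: 6937/8100 ≈ 0.85642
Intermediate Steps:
Q(m) = -6 + 2*m (Q(m) = -5 + (2*m - 1) = -5 + (-1 + 2*m) = -6 + 2*m)
-6937*(-1/(27*H*W*Q(-3))) = -6937*1/(675*(-6 + 2*(-3))) = -6937*1/(675*(-6 - 6)) = -6937/(-12*(-27)*(-25)) = -6937/(324*(-25)) = -6937/(-8100) = -6937*(-1/8100) = 6937/8100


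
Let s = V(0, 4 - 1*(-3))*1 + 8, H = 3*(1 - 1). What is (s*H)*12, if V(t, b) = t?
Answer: 0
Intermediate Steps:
H = 0 (H = 3*0 = 0)
s = 8 (s = 0*1 + 8 = 0 + 8 = 8)
(s*H)*12 = (8*0)*12 = 0*12 = 0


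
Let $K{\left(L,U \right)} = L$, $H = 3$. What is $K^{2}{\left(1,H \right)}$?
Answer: $1$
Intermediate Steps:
$K^{2}{\left(1,H \right)} = 1^{2} = 1$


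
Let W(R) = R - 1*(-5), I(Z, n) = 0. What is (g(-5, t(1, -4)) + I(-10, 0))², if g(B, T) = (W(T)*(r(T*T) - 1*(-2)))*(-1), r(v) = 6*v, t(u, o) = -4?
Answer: 9604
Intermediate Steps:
W(R) = 5 + R (W(R) = R + 5 = 5 + R)
g(B, T) = -(2 + 6*T²)*(5 + T) (g(B, T) = ((5 + T)*(6*(T*T) - 1*(-2)))*(-1) = ((5 + T)*(6*T² + 2))*(-1) = ((5 + T)*(2 + 6*T²))*(-1) = ((2 + 6*T²)*(5 + T))*(-1) = -(2 + 6*T²)*(5 + T))
(g(-5, t(1, -4)) + I(-10, 0))² = (-2*(1 + 3*(-4)²)*(5 - 4) + 0)² = (-2*(1 + 3*16)*1 + 0)² = (-2*(1 + 48)*1 + 0)² = (-2*49*1 + 0)² = (-98 + 0)² = (-98)² = 9604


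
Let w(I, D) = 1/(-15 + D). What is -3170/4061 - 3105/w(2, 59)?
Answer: -554816990/4061 ≈ -1.3662e+5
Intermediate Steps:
-3170/4061 - 3105/w(2, 59) = -3170/4061 - 3105/(1/(-15 + 59)) = -3170*1/4061 - 3105/(1/44) = -3170/4061 - 3105/1/44 = -3170/4061 - 3105*44 = -3170/4061 - 136620 = -554816990/4061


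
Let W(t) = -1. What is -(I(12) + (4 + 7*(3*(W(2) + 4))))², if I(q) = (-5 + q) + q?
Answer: -7396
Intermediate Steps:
I(q) = -5 + 2*q
-(I(12) + (4 + 7*(3*(W(2) + 4))))² = -((-5 + 2*12) + (4 + 7*(3*(-1 + 4))))² = -((-5 + 24) + (4 + 7*(3*3)))² = -(19 + (4 + 7*9))² = -(19 + (4 + 63))² = -(19 + 67)² = -1*86² = -1*7396 = -7396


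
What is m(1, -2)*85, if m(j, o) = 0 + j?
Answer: 85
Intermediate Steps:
m(j, o) = j
m(1, -2)*85 = 1*85 = 85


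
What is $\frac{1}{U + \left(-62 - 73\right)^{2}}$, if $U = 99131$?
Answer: $\frac{1}{117356} \approx 8.5211 \cdot 10^{-6}$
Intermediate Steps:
$\frac{1}{U + \left(-62 - 73\right)^{2}} = \frac{1}{99131 + \left(-62 - 73\right)^{2}} = \frac{1}{99131 + \left(-135\right)^{2}} = \frac{1}{99131 + 18225} = \frac{1}{117356}$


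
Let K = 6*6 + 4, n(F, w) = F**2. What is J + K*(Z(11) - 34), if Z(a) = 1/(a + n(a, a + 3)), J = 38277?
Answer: 1218271/33 ≈ 36917.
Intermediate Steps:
K = 40 (K = 36 + 4 = 40)
Z(a) = 1/(a + a**2)
J + K*(Z(11) - 34) = 38277 + 40*(1/(11*(1 + 11)) - 34) = 38277 + 40*((1/11)/12 - 34) = 38277 + 40*((1/11)*(1/12) - 34) = 38277 + 40*(1/132 - 34) = 38277 + 40*(-4487/132) = 38277 - 44870/33 = 1218271/33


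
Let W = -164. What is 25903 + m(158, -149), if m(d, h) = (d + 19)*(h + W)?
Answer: -29498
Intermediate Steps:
m(d, h) = (-164 + h)*(19 + d) (m(d, h) = (d + 19)*(h - 164) = (19 + d)*(-164 + h) = (-164 + h)*(19 + d))
25903 + m(158, -149) = 25903 + (-3116 - 164*158 + 19*(-149) + 158*(-149)) = 25903 + (-3116 - 25912 - 2831 - 23542) = 25903 - 55401 = -29498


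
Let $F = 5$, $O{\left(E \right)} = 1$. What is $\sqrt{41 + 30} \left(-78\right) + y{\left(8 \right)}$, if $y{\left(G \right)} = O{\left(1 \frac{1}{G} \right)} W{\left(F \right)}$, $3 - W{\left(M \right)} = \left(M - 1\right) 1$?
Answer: $-1 - 78 \sqrt{71} \approx -658.24$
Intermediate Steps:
$W{\left(M \right)} = 4 - M$ ($W{\left(M \right)} = 3 - \left(M - 1\right) 1 = 3 - \left(-1 + M\right) 1 = 3 - \left(-1 + M\right) = 4 - M$)
$y{\left(G \right)} = -1$ ($y{\left(G \right)} = 1 \left(4 - 5\right) = 1 \left(-1\right) = -1$)
$\sqrt{41 + 30} \left(-78\right) + y{\left(8 \right)} = \sqrt{41 + 30} \left(-78\right) - 1 = \sqrt{71} \left(-78\right) - 1 = - 78 \sqrt{71} - 1 = -1 - 78 \sqrt{71}$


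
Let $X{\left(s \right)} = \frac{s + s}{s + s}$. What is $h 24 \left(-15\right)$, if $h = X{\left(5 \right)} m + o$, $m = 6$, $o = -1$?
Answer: $-1800$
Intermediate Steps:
$X{\left(s \right)} = 1$ ($X{\left(s \right)} = \frac{2 s}{2 s} = 2 s \frac{1}{2 s} = 1$)
$h = 5$ ($h = 1 \cdot 6 - 1 = 6 - 1 = 5$)
$h 24 \left(-15\right) = 5 \cdot 24 \left(-15\right) = 120 \left(-15\right) = -1800$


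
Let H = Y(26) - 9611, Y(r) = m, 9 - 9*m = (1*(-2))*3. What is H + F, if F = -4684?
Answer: -42880/3 ≈ -14293.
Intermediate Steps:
m = 5/3 (m = 1 - 1*(-2)*3/9 = 1 - (-2)*3/9 = 1 - 1/9*(-6) = 1 + 2/3 = 5/3 ≈ 1.6667)
Y(r) = 5/3
H = -28828/3 (H = 5/3 - 9611 = -28828/3 ≈ -9609.3)
H + F = -28828/3 - 4684 = -42880/3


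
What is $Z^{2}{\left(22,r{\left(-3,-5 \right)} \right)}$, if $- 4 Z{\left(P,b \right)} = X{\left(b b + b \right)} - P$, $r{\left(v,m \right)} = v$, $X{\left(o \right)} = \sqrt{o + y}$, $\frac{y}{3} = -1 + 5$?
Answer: $\frac{251}{8} - \frac{33 \sqrt{2}}{4} \approx 19.708$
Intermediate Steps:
$y = 12$ ($y = 3 \left(-1 + 5\right) = 3 \cdot 4 = 12$)
$X{\left(o \right)} = \sqrt{12 + o}$ ($X{\left(o \right)} = \sqrt{o + 12} = \sqrt{12 + o}$)
$Z{\left(P,b \right)} = - \frac{\sqrt{12 + b + b^{2}}}{4} + \frac{P}{4}$ ($Z{\left(P,b \right)} = - \frac{\sqrt{12 + \left(b b + b\right)} - P}{4} = - \frac{\sqrt{12 + \left(b^{2} + b\right)} - P}{4} = - \frac{\sqrt{12 + \left(b + b^{2}\right)} - P}{4} = - \frac{\sqrt{12 + b + b^{2}} - P}{4} = - \frac{\sqrt{12 + b + b^{2}}}{4} + \frac{P}{4}$)
$Z^{2}{\left(22,r{\left(-3,-5 \right)} \right)} = \left(- \frac{\sqrt{12 - 3 \left(1 - 3\right)}}{4} + \frac{1}{4} \cdot 22\right)^{2} = \left(- \frac{\sqrt{12 - -6}}{4} + \frac{11}{2}\right)^{2} = \left(- \frac{\sqrt{12 + 6}}{4} + \frac{11}{2}\right)^{2} = \left(- \frac{\sqrt{18}}{4} + \frac{11}{2}\right)^{2} = \left(- \frac{3 \sqrt{2}}{4} + \frac{11}{2}\right)^{2} = \left(\frac{11}{2} - \frac{3 \sqrt{2}}{4}\right)^{2}$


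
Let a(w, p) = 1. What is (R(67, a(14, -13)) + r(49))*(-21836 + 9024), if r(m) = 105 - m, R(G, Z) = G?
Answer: -1575876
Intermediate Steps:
(R(67, a(14, -13)) + r(49))*(-21836 + 9024) = (67 + (105 - 1*49))*(-21836 + 9024) = (67 + (105 - 49))*(-12812) = (67 + 56)*(-12812) = 123*(-12812) = -1575876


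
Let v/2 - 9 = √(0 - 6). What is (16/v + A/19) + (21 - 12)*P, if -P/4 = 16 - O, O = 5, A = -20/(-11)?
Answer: 8*(-10343*√6 + 92878*I)/(209*(√6 - 9*I)) ≈ -395.08 - 0.22524*I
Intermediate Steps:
A = 20/11 (A = -20*(-1/11) = 20/11 ≈ 1.8182)
v = 18 + 2*I*√6 (v = 18 + 2*√(0 - 6) = 18 + 2*√(-6) = 18 + 2*(I*√6) = 18 + 2*I*√6 ≈ 18.0 + 4.899*I)
P = -44 (P = -4*(16 - 1*5) = -4*(16 - 5) = -4*11 = -44)
(16/v + A/19) + (21 - 12)*P = (16/(18 + 2*I*√6) + (20/11)/19) + (21 - 12)*(-44) = (16/(18 + 2*I*√6) + (20/11)*(1/19)) + 9*(-44) = (16/(18 + 2*I*√6) + 20/209) - 396 = (20/209 + 16/(18 + 2*I*√6)) - 396 = -82744/209 + 16/(18 + 2*I*√6)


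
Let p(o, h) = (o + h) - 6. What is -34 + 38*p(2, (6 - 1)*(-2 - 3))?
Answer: -1136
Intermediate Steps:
p(o, h) = -6 + h + o (p(o, h) = (h + o) - 6 = -6 + h + o)
-34 + 38*p(2, (6 - 1)*(-2 - 3)) = -34 + 38*(-6 + (6 - 1)*(-2 - 3) + 2) = -34 + 38*(-6 + 5*(-5) + 2) = -34 + 38*(-6 - 25 + 2) = -34 + 38*(-29) = -34 - 1102 = -1136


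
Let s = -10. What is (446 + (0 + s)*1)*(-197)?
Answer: -85892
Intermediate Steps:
(446 + (0 + s)*1)*(-197) = (446 + (0 - 10)*1)*(-197) = (446 - 10*1)*(-197) = (446 - 10)*(-197) = 436*(-197) = -85892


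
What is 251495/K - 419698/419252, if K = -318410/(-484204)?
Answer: 2552711522079739/6674701466 ≈ 3.8245e+5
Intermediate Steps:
K = 159205/242102 (K = -318410*(-1/484204) = 159205/242102 ≈ 0.65759)
251495/K - 419698/419252 = 251495/(159205/242102) - 419698/419252 = 251495*(242102/159205) - 419698*1/419252 = 12177488498/31841 - 209849/209626 = 2552711522079739/6674701466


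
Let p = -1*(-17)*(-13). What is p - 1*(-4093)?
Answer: 3872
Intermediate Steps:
p = -221 (p = 17*(-13) = -221)
p - 1*(-4093) = -221 - 1*(-4093) = -221 + 4093 = 3872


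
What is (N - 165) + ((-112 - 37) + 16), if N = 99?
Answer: -199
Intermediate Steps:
(N - 165) + ((-112 - 37) + 16) = (99 - 165) + ((-112 - 37) + 16) = -66 + (-149 + 16) = -66 - 133 = -199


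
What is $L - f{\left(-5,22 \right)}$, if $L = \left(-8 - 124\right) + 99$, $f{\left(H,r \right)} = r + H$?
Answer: $-50$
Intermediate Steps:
$f{\left(H,r \right)} = H + r$
$L = -33$ ($L = -132 + 99 = -33$)
$L - f{\left(-5,22 \right)} = -33 - \left(-5 + 22\right) = -33 - 17 = -50$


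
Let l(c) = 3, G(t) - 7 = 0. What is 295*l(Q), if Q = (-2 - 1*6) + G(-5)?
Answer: 885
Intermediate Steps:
G(t) = 7 (G(t) = 7 + 0 = 7)
Q = -1 (Q = (-2 - 1*6) + 7 = (-2 - 6) + 7 = -8 + 7 = -1)
295*l(Q) = 295*3 = 885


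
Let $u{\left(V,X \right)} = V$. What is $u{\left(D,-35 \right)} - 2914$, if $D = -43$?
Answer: $-2957$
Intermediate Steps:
$u{\left(D,-35 \right)} - 2914 = -43 - 2914 = -2957$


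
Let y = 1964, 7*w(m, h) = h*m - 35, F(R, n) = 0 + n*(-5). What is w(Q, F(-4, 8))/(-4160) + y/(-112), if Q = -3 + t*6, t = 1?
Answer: -102097/5824 ≈ -17.530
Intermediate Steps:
F(R, n) = -5*n (F(R, n) = 0 - 5*n = -5*n)
Q = 3 (Q = -3 + 1*6 = -3 + 6 = 3)
w(m, h) = -5 + h*m/7 (w(m, h) = (h*m - 35)/7 = (-35 + h*m)/7 = -5 + h*m/7)
w(Q, F(-4, 8))/(-4160) + y/(-112) = (-5 + (1/7)*(-5*8)*3)/(-4160) + 1964/(-112) = (-5 + (1/7)*(-40)*3)*(-1/4160) + 1964*(-1/112) = (-5 - 120/7)*(-1/4160) - 491/28 = -155/7*(-1/4160) - 491/28 = 31/5824 - 491/28 = -102097/5824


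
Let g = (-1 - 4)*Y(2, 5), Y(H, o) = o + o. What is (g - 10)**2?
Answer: 3600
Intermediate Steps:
Y(H, o) = 2*o
g = -50 (g = (-1 - 4)*(2*5) = -5*10 = -50)
(g - 10)**2 = (-50 - 10)**2 = (-60)**2 = 3600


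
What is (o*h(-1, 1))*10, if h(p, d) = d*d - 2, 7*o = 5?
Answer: -50/7 ≈ -7.1429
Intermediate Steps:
o = 5/7 (o = (⅐)*5 = 5/7 ≈ 0.71429)
h(p, d) = -2 + d² (h(p, d) = d² - 2 = -2 + d²)
(o*h(-1, 1))*10 = (5*(-2 + 1²)/7)*10 = (5*(-2 + 1)/7)*10 = ((5/7)*(-1))*10 = -5/7*10 = -50/7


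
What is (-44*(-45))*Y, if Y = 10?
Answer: 19800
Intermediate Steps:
(-44*(-45))*Y = -44*(-45)*10 = 1980*10 = 19800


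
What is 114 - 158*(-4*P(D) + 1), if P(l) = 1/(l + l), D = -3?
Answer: -448/3 ≈ -149.33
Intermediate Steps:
P(l) = 1/(2*l)
114 - 158*(-4*P(D) + 1) = 114 - 158*(-2/(-3) + 1) = 114 - 158*(-2*(-1)/3 + 1) = 114 - 158*(-4*(-1/6) + 1) = 114 - 158*(2/3 + 1) = 114 - 158*5/3 = 114 - 790/3 = -448/3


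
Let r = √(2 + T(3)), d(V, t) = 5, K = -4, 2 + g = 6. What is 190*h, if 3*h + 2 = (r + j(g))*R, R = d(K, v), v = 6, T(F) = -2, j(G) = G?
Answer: 1140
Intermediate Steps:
g = 4 (g = -2 + 6 = 4)
R = 5
r = 0 (r = √(2 - 2) = √0 = 0)
h = 6 (h = -⅔ + ((0 + 4)*5)/3 = -⅔ + (4*5)/3 = -⅔ + (⅓)*20 = -⅔ + 20/3 = 6)
190*h = 190*6 = 1140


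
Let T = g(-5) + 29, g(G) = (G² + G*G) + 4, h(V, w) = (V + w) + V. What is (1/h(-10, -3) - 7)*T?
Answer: -13446/23 ≈ -584.61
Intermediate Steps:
h(V, w) = w + 2*V
g(G) = 4 + 2*G² (g(G) = (G² + G²) + 4 = 2*G² + 4 = 4 + 2*G²)
T = 83 (T = (4 + 2*(-5)²) + 29 = (4 + 2*25) + 29 = (4 + 50) + 29 = 54 + 29 = 83)
(1/h(-10, -3) - 7)*T = (1/(-3 + 2*(-10)) - 7)*83 = (1/(-3 - 20) - 7)*83 = (1/(-23) - 7)*83 = (-1/23 - 7)*83 = -162/23*83 = -13446/23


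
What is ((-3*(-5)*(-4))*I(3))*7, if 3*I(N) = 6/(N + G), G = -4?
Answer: 840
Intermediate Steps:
I(N) = 2/(-4 + N) (I(N) = (6/(N - 4))/3 = (6/(-4 + N))/3 = 2/(-4 + N))
((-3*(-5)*(-4))*I(3))*7 = ((-3*(-5)*(-4))*(2/(-4 + 3)))*7 = ((15*(-4))*(2/(-1)))*7 = -120*(-1)*7 = -60*(-2)*7 = 120*7 = 840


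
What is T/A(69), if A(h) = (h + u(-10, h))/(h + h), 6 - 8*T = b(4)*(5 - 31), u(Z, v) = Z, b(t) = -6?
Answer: -5175/118 ≈ -43.856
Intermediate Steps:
T = -75/4 (T = 3/4 - (-3)*(5 - 31)/4 = 3/4 - (-3)*(-26)/4 = 3/4 - 1/8*156 = 3/4 - 39/2 = -75/4 ≈ -18.750)
A(h) = (-10 + h)/(2*h) (A(h) = (h - 10)/(h + h) = (-10 + h)/((2*h)) = (-10 + h)*(1/(2*h)) = (-10 + h)/(2*h))
T/A(69) = -75*138/(-10 + 69)/4 = -75/(4*((1/2)*(1/69)*59)) = -75/(4*59/138) = -75/4*138/59 = -5175/118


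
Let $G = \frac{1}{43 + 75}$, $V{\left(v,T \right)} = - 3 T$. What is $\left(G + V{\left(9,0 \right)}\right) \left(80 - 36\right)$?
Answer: $\frac{22}{59} \approx 0.37288$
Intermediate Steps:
$G = \frac{1}{118} \approx 0.0084746$
$\left(G + V{\left(9,0 \right)}\right) \left(80 - 36\right) = \left(\frac{1}{118} - 0\right) \left(80 - 36\right) = \left(\frac{1}{118} + 0\right) \left(80 - 36\right) = \frac{1}{118} \cdot 44 = \frac{22}{59}$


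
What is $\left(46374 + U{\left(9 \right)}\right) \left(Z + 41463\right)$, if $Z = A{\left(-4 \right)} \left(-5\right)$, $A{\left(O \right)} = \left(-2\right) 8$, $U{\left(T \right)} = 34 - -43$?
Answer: $1929713893$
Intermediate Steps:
$U{\left(T \right)} = 77$ ($U{\left(T \right)} = 34 + 43 = 77$)
$A{\left(O \right)} = -16$
$Z = 80$ ($Z = \left(-16\right) \left(-5\right) = 80$)
$\left(46374 + U{\left(9 \right)}\right) \left(Z + 41463\right) = \left(46374 + 77\right) \left(80 + 41463\right) = 46451 \cdot 41543 = 1929713893$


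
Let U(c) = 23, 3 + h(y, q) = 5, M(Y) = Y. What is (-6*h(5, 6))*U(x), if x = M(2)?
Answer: -276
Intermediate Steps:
h(y, q) = 2 (h(y, q) = -3 + 5 = 2)
x = 2
(-6*h(5, 6))*U(x) = -6*2*23 = -12*23 = -276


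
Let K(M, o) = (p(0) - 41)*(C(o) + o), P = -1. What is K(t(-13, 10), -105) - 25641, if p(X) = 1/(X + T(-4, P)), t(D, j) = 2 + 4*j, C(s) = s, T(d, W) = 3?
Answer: -17101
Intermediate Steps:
p(X) = 1/(3 + X) (p(X) = 1/(X + 3) = 1/(3 + X))
K(M, o) = -244*o/3 (K(M, o) = (1/(3 + 0) - 41)*(o + o) = (1/3 - 41)*(2*o) = -244*o/3)
K(t(-13, 10), -105) - 25641 = -244/3*(-105) - 25641 = 8540 - 25641 = -17101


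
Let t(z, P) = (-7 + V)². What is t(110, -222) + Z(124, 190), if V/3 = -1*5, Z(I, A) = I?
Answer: 608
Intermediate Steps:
V = -15 (V = 3*(-1*5) = 3*(-5) = -15)
t(z, P) = 484 (t(z, P) = (-7 - 15)² = (-22)² = 484)
t(110, -222) + Z(124, 190) = 484 + 124 = 608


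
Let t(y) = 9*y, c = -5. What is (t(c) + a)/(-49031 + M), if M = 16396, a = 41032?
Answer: -40987/32635 ≈ -1.2559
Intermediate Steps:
(t(c) + a)/(-49031 + M) = (9*(-5) + 41032)/(-49031 + 16396) = (-45 + 41032)/(-32635) = 40987*(-1/32635) = -40987/32635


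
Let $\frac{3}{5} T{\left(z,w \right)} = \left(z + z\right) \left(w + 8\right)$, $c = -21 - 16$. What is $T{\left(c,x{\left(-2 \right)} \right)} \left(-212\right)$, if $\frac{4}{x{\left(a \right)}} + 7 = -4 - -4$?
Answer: $\frac{4078880}{21} \approx 1.9423 \cdot 10^{5}$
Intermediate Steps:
$c = -37$ ($c = -21 - 16 = -37$)
$x{\left(a \right)} = - \frac{4}{7}$ ($x{\left(a \right)} = \frac{4}{-7 - 0} = \frac{4}{-7 + \left(-4 + 4\right)} = \frac{4}{-7 + 0} = \frac{4}{-7} = 4 \left(- \frac{1}{7}\right) = - \frac{4}{7}$)
$T{\left(z,w \right)} = \frac{10 z \left(8 + w\right)}{3}$ ($T{\left(z,w \right)} = \frac{5 \left(z + z\right) \left(w + 8\right)}{3} = \frac{5 \cdot 2 z \left(8 + w\right)}{3} = \frac{10 z \left(8 + w\right)}{3}$)
$T{\left(c,x{\left(-2 \right)} \right)} \left(-212\right) = \frac{10}{3} \left(-37\right) \left(8 - \frac{4}{7}\right) \left(-212\right) = \frac{10}{3} \left(-37\right) \frac{52}{7} \left(-212\right) = \left(- \frac{19240}{21}\right) \left(-212\right) = \frac{4078880}{21}$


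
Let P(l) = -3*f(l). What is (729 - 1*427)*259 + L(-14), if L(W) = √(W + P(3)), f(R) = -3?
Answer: 78218 + I*√5 ≈ 78218.0 + 2.2361*I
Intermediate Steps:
P(l) = 9 (P(l) = -3*(-3) = 9)
L(W) = √(9 + W) (L(W) = √(W + 9) = √(9 + W))
(729 - 1*427)*259 + L(-14) = (729 - 1*427)*259 + √(9 - 14) = (729 - 427)*259 + √(-5) = 302*259 + I*√5 = 78218 + I*√5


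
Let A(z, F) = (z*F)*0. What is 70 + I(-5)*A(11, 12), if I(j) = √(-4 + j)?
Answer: 70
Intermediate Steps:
A(z, F) = 0 (A(z, F) = (F*z)*0 = 0)
70 + I(-5)*A(11, 12) = 70 + √(-4 - 5)*0 = 70 + √(-9)*0 = 70 + (3*I)*0 = 70 + 0 = 70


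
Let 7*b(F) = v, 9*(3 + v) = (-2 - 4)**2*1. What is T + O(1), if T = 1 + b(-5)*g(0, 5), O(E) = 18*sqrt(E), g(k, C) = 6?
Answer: 139/7 ≈ 19.857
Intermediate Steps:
v = 1 (v = -3 + ((-2 - 4)**2*1)/9 = -3 + ((-6)**2*1)/9 = -3 + (36*1)/9 = -3 + (1/9)*36 = -3 + 4 = 1)
b(F) = 1/7 (b(F) = (1/7)*1 = 1/7)
T = 13/7 (T = 1 + (1/7)*6 = 1 + 6/7 = 13/7 ≈ 1.8571)
T + O(1) = 13/7 + 18*sqrt(1) = 13/7 + 18*1 = 13/7 + 18 = 139/7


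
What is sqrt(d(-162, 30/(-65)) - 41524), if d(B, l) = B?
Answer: I*sqrt(41686) ≈ 204.17*I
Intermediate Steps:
sqrt(d(-162, 30/(-65)) - 41524) = sqrt(-162 - 41524) = sqrt(-41686) = I*sqrt(41686)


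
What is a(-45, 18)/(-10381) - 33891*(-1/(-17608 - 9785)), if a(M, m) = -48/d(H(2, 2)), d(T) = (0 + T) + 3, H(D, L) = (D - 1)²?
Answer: -117164585/94788911 ≈ -1.2361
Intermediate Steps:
H(D, L) = (-1 + D)²
d(T) = 3 + T (d(T) = T + 3 = 3 + T)
a(M, m) = -12 (a(M, m) = -48/(3 + (-1 + 2)²) = -48/(3 + 1²) = -48/(3 + 1) = -48/4 = -48*¼ = -12)
a(-45, 18)/(-10381) - 33891*(-1/(-17608 - 9785)) = -12/(-10381) - 33891*(-1/(-17608 - 9785)) = -12*(-1/10381) - 33891/((-1*(-27393))) = 12/10381 - 33891/27393 = 12/10381 - 33891*1/27393 = 12/10381 - 11297/9131 = -117164585/94788911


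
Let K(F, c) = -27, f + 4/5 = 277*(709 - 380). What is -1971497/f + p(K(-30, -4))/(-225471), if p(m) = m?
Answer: -740854899196/34246113777 ≈ -21.633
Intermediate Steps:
f = 455661/5 (f = -⅘ + 277*(709 - 380) = -⅘ + 277*329 = -⅘ + 91133 = 455661/5 ≈ 91132.)
-1971497/f + p(K(-30, -4))/(-225471) = -1971497/455661/5 - 27/(-225471) = -1971497*5/455661 - 27*(-1/225471) = -9857485/455661 + 9/75157 = -740854899196/34246113777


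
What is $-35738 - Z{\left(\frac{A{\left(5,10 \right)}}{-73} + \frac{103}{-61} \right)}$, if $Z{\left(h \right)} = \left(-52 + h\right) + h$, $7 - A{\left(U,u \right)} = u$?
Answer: $- \frac{158895086}{4453} \approx -35683.0$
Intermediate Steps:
$A{\left(U,u \right)} = 7 - u$
$Z{\left(h \right)} = -52 + 2 h$
$-35738 - Z{\left(\frac{A{\left(5,10 \right)}}{-73} + \frac{103}{-61} \right)} = -35738 - \left(-52 + 2 \left(\frac{7 - 10}{-73} + \frac{103}{-61}\right)\right) = -35738 - \left(-52 + 2 \left(\left(7 - 10\right) \left(- \frac{1}{73}\right) + 103 \left(- \frac{1}{61}\right)\right)\right) = -35738 - \left(-52 + 2 \left(\left(-3\right) \left(- \frac{1}{73}\right) - \frac{103}{61}\right)\right) = -35738 - \left(-52 + 2 \left(\frac{3}{73} - \frac{103}{61}\right)\right) = -35738 - \left(-52 + 2 \left(- \frac{7336}{4453}\right)\right) = -35738 - \left(-52 - \frac{14672}{4453}\right) = -35738 - - \frac{246228}{4453} = -35738 + \frac{246228}{4453} = - \frac{158895086}{4453}$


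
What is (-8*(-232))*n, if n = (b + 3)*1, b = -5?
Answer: -3712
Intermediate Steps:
n = -2 (n = (-5 + 3)*1 = -2*1 = -2)
(-8*(-232))*n = -8*(-232)*(-2) = 1856*(-2) = -3712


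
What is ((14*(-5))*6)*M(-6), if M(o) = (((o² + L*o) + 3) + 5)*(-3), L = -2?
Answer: 70560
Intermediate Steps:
M(o) = -24 - 3*o² + 6*o (M(o) = (((o² - 2*o) + 3) + 5)*(-3) = ((3 + o² - 2*o) + 5)*(-3) = (8 + o² - 2*o)*(-3) = -24 - 3*o² + 6*o)
((14*(-5))*6)*M(-6) = ((14*(-5))*6)*(-24 - 3*(-6)² + 6*(-6)) = (-70*6)*(-24 - 3*36 - 36) = -420*(-24 - 108 - 36) = -420*(-168) = 70560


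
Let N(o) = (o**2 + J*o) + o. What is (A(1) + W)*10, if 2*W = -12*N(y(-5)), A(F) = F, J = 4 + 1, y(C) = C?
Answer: 310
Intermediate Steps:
J = 5
N(o) = o**2 + 6*o (N(o) = (o**2 + 5*o) + o = o**2 + 6*o)
W = 30 (W = (-12*(-5*(6 - 5)))/2 = (-12*(-5*1))/2 = (-12*(-5))/2 = (-4*(-15))/2 = (1/2)*60 = 30)
(A(1) + W)*10 = (1 + 30)*10 = 31*10 = 310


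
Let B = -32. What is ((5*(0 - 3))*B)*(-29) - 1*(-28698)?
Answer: 14778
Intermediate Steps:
((5*(0 - 3))*B)*(-29) - 1*(-28698) = ((5*(0 - 3))*(-32))*(-29) - 1*(-28698) = ((5*(-3))*(-32))*(-29) + 28698 = -15*(-32)*(-29) + 28698 = 480*(-29) + 28698 = -13920 + 28698 = 14778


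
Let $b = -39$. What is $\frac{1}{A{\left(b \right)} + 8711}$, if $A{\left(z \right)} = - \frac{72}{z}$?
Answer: $\frac{13}{113267} \approx 0.00011477$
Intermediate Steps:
$\frac{1}{A{\left(b \right)} + 8711} = \frac{1}{- \frac{72}{-39} + 8711} = \frac{1}{\left(-72\right) \left(- \frac{1}{39}\right) + 8711} = \frac{1}{\frac{24}{13} + 8711} = \frac{1}{\frac{113267}{13}} = \frac{13}{113267}$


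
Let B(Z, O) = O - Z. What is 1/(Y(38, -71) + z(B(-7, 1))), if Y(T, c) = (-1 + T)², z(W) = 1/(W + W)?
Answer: 16/21905 ≈ 0.00073043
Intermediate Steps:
z(W) = 1/(2*W)
1/(Y(38, -71) + z(B(-7, 1))) = 1/((-1 + 38)² + 1/(2*(1 - 1*(-7)))) = 1/(37² + 1/(2*(1 + 7))) = 1/(1369 + (½)/8) = 1/(1369 + (½)*(⅛)) = 1/(1369 + 1/16) = 1/(21905/16) = 16/21905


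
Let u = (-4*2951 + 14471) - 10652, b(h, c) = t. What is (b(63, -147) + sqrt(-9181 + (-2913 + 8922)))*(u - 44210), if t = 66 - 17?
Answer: -2557555 - 104390*I*sqrt(793) ≈ -2.5576e+6 - 2.9396e+6*I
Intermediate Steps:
t = 49
b(h, c) = 49
u = -7985 (u = (-11804 + 14471) - 10652 = 2667 - 10652 = -7985)
(b(63, -147) + sqrt(-9181 + (-2913 + 8922)))*(u - 44210) = (49 + sqrt(-9181 + (-2913 + 8922)))*(-7985 - 44210) = (49 + sqrt(-9181 + 6009))*(-52195) = (49 + sqrt(-3172))*(-52195) = (49 + 2*I*sqrt(793))*(-52195) = -2557555 - 104390*I*sqrt(793)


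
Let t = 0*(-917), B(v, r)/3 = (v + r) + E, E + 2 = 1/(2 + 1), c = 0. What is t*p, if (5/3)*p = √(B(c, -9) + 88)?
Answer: 0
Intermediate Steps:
E = -5/3 (E = -2 + 1/(2 + 1) = -2 + 1/3 = -2 + ⅓ = -5/3 ≈ -1.6667)
B(v, r) = -5 + 3*r + 3*v (B(v, r) = 3*((v + r) - 5/3) = 3*((r + v) - 5/3) = 3*(-5/3 + r + v) = -5 + 3*r + 3*v)
p = 6*√14/5 (p = 3*√((-5 + 3*(-9) + 3*0) + 88)/5 = 3*√((-5 - 27 + 0) + 88)/5 = 3*√(-32 + 88)/5 = 3*√56/5 = 3*(2*√14)/5 = 6*√14/5 ≈ 4.4900)
t = 0
t*p = 0*(6*√14/5) = 0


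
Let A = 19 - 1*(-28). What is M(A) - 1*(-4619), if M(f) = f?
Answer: 4666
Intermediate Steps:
A = 47 (A = 19 + 28 = 47)
M(A) - 1*(-4619) = 47 - 1*(-4619) = 47 + 4619 = 4666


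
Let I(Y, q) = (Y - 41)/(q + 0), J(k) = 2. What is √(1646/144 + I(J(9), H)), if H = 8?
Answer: √59/3 ≈ 2.5604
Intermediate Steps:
I(Y, q) = (-41 + Y)/q
√(1646/144 + I(J(9), H)) = √(1646/144 + (-41 + 2)/8) = √(1646*(1/144) + (⅛)*(-39)) = √(823/72 - 39/8) = √(59/9) = √59/3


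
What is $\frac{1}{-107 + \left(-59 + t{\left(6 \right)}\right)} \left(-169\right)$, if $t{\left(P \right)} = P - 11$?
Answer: $\frac{169}{171} \approx 0.9883$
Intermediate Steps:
$t{\left(P \right)} = -11 + P$
$\frac{1}{-107 + \left(-59 + t{\left(6 \right)}\right)} \left(-169\right) = \frac{1}{-107 + \left(-59 + \left(-11 + 6\right)\right)} \left(-169\right) = \frac{1}{-107 - 64} \left(-169\right) = \frac{1}{-171} \left(-169\right) = \left(- \frac{1}{171}\right) \left(-169\right) = \frac{169}{171}$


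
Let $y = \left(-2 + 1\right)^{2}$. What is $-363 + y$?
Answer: $-362$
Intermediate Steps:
$y = 1$ ($y = \left(-1\right)^{2} = 1$)
$-363 + y = -363 + 1 = -362$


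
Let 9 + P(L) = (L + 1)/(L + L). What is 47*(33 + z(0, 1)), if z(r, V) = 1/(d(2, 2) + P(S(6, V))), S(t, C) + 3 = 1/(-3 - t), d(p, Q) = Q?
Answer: 575891/373 ≈ 1543.9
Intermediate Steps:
S(t, C) = -3 + 1/(-3 - t)
P(L) = -9 + (1 + L)/(2*L) (P(L) = -9 + (L + 1)/(L + L) = -9 + (1 + L)/((2*L)) = -9 + (1 + L)*(1/(2*L)) = -9 + (1 + L)/(2*L))
z(r, V) = -56/373 (z(r, V) = 1/(2 + (1 - 17*(-10 - 3*6)/(3 + 6))/(2*(((-10 - 3*6)/(3 + 6))))) = 1/(2 + (1 - 17*(-10 - 18)/9)/(2*(((-10 - 18)/9)))) = 1/(2 + (1 - 17*(-28)/9)/(2*(((1/9)*(-28))))) = 1/(2 + (1 - 17*(-28/9))/(2*(-28/9))) = 1/(2 + (1/2)*(-9/28)*(1 + 476/9)) = 1/(2 + (1/2)*(-9/28)*(485/9)) = 1/(2 - 485/56) = 1/(-373/56) = -56/373)
47*(33 + z(0, 1)) = 47*(33 - 56/373) = 47*(12253/373) = 575891/373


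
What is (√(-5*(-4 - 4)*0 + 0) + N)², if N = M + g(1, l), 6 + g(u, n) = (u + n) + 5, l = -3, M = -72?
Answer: 5625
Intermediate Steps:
g(u, n) = -1 + n + u (g(u, n) = -6 + ((u + n) + 5) = -6 + ((n + u) + 5) = -6 + (5 + n + u) = -1 + n + u)
N = -75 (N = -72 + (-1 - 3 + 1) = -72 - 3 = -75)
(√(-5*(-4 - 4)*0 + 0) + N)² = (√(-5*(-4 - 4)*0 + 0) - 75)² = (√(-5*(-8)*0 + 0) - 75)² = (√(40*0 + 0) - 75)² = (√(0 + 0) - 75)² = (√0 - 75)² = (0 - 75)² = (-75)² = 5625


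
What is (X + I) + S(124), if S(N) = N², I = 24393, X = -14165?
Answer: 25604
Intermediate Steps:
(X + I) + S(124) = (-14165 + 24393) + 124² = 10228 + 15376 = 25604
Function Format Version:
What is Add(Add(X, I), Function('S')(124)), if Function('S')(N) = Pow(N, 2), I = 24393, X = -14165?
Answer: 25604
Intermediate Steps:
Add(Add(X, I), Function('S')(124)) = Add(Add(-14165, 24393), Pow(124, 2)) = Add(10228, 15376) = 25604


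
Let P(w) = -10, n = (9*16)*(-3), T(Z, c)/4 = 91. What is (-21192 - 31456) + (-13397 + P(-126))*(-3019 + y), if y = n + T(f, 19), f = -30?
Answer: 41334761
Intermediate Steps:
T(Z, c) = 364 (T(Z, c) = 4*91 = 364)
n = -432 (n = 144*(-3) = -432)
y = -68 (y = -432 + 364 = -68)
(-21192 - 31456) + (-13397 + P(-126))*(-3019 + y) = (-21192 - 31456) + (-13397 - 10)*(-3019 - 68) = -52648 - 13407*(-3087) = -52648 + 41387409 = 41334761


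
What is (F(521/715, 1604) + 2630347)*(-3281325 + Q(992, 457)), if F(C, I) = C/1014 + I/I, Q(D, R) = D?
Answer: -6255688861648412333/725010 ≈ -8.6284e+12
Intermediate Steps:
F(C, I) = 1 + C/1014 (F(C, I) = C*(1/1014) + 1 = C/1014 + 1 = 1 + C/1014)
(F(521/715, 1604) + 2630347)*(-3281325 + Q(992, 457)) = ((1 + (521/715)/1014) + 2630347)*(-3281325 + 992) = ((1 + (521*(1/715))/1014) + 2630347)*(-3280333) = ((1 + (1/1014)*(521/715)) + 2630347)*(-3280333) = ((1 + 521/725010) + 2630347)*(-3280333) = (725531/725010 + 2630347)*(-3280333) = (1907028604001/725010)*(-3280333) = -6255688861648412333/725010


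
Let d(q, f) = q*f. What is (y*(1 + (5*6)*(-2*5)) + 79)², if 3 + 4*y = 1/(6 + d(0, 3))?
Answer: 48706441/576 ≈ 84560.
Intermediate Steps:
d(q, f) = f*q
y = -17/24 (y = -¾ + 1/(4*(6 + 3*0)) = -¾ + 1/(4*(6 + 0)) = -¾ + (¼)/6 = -¾ + (¼)*(⅙) = -¾ + 1/24 = -17/24 ≈ -0.70833)
(y*(1 + (5*6)*(-2*5)) + 79)² = (-17*(1 + (5*6)*(-2*5))/24 + 79)² = (-17*(1 + 30*(-10))/24 + 79)² = (-17*(1 - 300)/24 + 79)² = (-17/24*(-299) + 79)² = (5083/24 + 79)² = (6979/24)² = 48706441/576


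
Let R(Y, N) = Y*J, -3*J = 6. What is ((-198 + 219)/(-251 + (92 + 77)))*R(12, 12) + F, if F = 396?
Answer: 16488/41 ≈ 402.15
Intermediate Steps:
J = -2 (J = -⅓*6 = -2)
R(Y, N) = -2*Y (R(Y, N) = Y*(-2) = -2*Y)
((-198 + 219)/(-251 + (92 + 77)))*R(12, 12) + F = ((-198 + 219)/(-251 + (92 + 77)))*(-2*12) + 396 = (21/(-251 + 169))*(-24) + 396 = (21/(-82))*(-24) + 396 = (21*(-1/82))*(-24) + 396 = -21/82*(-24) + 396 = 252/41 + 396 = 16488/41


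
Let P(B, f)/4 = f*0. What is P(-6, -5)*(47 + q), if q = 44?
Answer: 0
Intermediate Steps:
P(B, f) = 0 (P(B, f) = 4*(f*0) = 4*0 = 0)
P(-6, -5)*(47 + q) = 0*(47 + 44) = 0*91 = 0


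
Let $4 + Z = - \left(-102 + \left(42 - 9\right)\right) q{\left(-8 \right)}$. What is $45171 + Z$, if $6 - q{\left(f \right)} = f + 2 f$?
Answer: $47237$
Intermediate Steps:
$q{\left(f \right)} = 6 - 3 f$ ($q{\left(f \right)} = 6 - \left(f + 2 f\right) = 6 - 3 f$)
$Z = 2066$ ($Z = -4 - \left(-102 + \left(42 - 9\right)\right) \left(6 - -24\right) = -4 - \left(-102 + \left(42 - 9\right)\right) \left(6 + 24\right) = -4 - \left(-102 + 33\right) 30 = -4 - \left(-69\right) 30 = -4 - -2070 = -4 + 2070 = 2066$)
$45171 + Z = 45171 + 2066 = 47237$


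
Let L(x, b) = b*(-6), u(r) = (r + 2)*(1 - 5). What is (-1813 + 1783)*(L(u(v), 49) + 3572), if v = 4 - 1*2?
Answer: -98340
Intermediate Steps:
v = 2 (v = 4 - 2 = 2)
u(r) = -8 - 4*r (u(r) = (2 + r)*(-4) = -8 - 4*r)
L(x, b) = -6*b
(-1813 + 1783)*(L(u(v), 49) + 3572) = (-1813 + 1783)*(-6*49 + 3572) = -30*(-294 + 3572) = -30*3278 = -98340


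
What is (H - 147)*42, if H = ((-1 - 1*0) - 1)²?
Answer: -6006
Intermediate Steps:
H = 4 (H = ((-1 + 0) - 1)² = (-1 - 1)² = (-2)² = 4)
(H - 147)*42 = (4 - 147)*42 = -143*42 = -6006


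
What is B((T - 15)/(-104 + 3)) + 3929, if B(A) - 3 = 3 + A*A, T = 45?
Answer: 40141835/10201 ≈ 3935.1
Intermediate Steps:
B(A) = 6 + A**2 (B(A) = 3 + (3 + A*A) = 3 + (3 + A**2) = 6 + A**2)
B((T - 15)/(-104 + 3)) + 3929 = (6 + ((45 - 15)/(-104 + 3))**2) + 3929 = (6 + (30/(-101))**2) + 3929 = (6 + (30*(-1/101))**2) + 3929 = (6 + (-30/101)**2) + 3929 = (6 + 900/10201) + 3929 = 62106/10201 + 3929 = 40141835/10201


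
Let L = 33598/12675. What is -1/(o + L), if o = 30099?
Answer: -12675/381538423 ≈ -3.3221e-5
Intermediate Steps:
L = 33598/12675 (L = 33598*(1/12675) = 33598/12675 ≈ 2.6507)
-1/(o + L) = -1/(30099 + 33598/12675) = -1/381538423/12675 = -1*12675/381538423 = -12675/381538423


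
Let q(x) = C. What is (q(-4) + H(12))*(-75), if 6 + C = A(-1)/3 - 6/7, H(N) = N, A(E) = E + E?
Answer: -2350/7 ≈ -335.71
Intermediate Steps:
A(E) = 2*E
C = -158/21 (C = -6 + ((2*(-1))/3 - 6/7) = -6 + (-2*⅓ - 6*⅐) = -6 + (-⅔ - 6/7) = -6 - 32/21 = -158/21 ≈ -7.5238)
q(x) = -158/21
(q(-4) + H(12))*(-75) = (-158/21 + 12)*(-75) = (94/21)*(-75) = -2350/7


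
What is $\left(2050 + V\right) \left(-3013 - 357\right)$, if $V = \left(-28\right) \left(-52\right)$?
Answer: $-11815220$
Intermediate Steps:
$V = 1456$
$\left(2050 + V\right) \left(-3013 - 357\right) = \left(2050 + 1456\right) \left(-3013 - 357\right) = 3506 \left(-3370\right) = -11815220$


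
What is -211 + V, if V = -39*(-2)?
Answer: -133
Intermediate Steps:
V = 78
-211 + V = -211 + 78 = -133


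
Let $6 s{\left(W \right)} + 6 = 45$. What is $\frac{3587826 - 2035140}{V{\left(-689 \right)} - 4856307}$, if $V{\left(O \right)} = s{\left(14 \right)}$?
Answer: $- \frac{3105372}{9712601} \approx -0.31973$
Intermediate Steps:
$s{\left(W \right)} = \frac{13}{2}$ ($s{\left(W \right)} = -1 + \frac{1}{6} \cdot 45 = -1 + \frac{15}{2} = \frac{13}{2}$)
$V{\left(O \right)} = \frac{13}{2}$
$\frac{3587826 - 2035140}{V{\left(-689 \right)} - 4856307} = \frac{3587826 - 2035140}{\frac{13}{2} - 4856307} = \frac{3587826 + \left(-2103327 + 68187\right)}{- \frac{9712601}{2}} = \left(3587826 - 2035140\right) \left(- \frac{2}{9712601}\right) = 1552686 \left(- \frac{2}{9712601}\right) = - \frac{3105372}{9712601}$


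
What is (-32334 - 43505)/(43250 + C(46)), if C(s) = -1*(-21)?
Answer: -75839/43271 ≈ -1.7527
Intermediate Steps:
C(s) = 21
(-32334 - 43505)/(43250 + C(46)) = (-32334 - 43505)/(43250 + 21) = -75839/43271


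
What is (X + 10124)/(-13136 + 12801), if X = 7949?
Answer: -18073/335 ≈ -53.949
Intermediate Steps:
(X + 10124)/(-13136 + 12801) = (7949 + 10124)/(-13136 + 12801) = 18073/(-335) = 18073*(-1/335) = -18073/335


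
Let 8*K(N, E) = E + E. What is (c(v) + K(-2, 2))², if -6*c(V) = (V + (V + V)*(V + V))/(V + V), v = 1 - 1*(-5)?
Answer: 361/144 ≈ 2.5069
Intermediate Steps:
v = 6 (v = 1 + 5 = 6)
K(N, E) = E/4 (K(N, E) = (E + E)/8 = (2*E)/8 = E/4)
c(V) = -(V + 4*V²)/(12*V) (c(V) = -(V + (V + V)*(V + V))/(6*(V + V)) = -(V + (2*V)*(2*V))/(6*(2*V)) = -(V + 4*V²)*1/(2*V)/6 = -(V + 4*V²)/(12*V))
(c(v) + K(-2, 2))² = ((-1/12 - ⅓*6) + (¼)*2)² = ((-1/12 - 2) + ½)² = (-25/12 + ½)² = (-19/12)² = 361/144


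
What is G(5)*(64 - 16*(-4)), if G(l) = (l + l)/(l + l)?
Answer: 128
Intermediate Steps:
G(l) = 1 (G(l) = (2*l)/((2*l)) = (2*l)*(1/(2*l)) = 1)
G(5)*(64 - 16*(-4)) = 1*(64 - 16*(-4)) = 1*(64 + 64) = 1*128 = 128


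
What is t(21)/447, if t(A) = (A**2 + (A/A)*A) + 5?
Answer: 467/447 ≈ 1.0447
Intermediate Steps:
t(A) = 5 + A + A**2 (t(A) = (A**2 + 1*A) + 5 = (A**2 + A) + 5 = (A + A**2) + 5 = 5 + A + A**2)
t(21)/447 = (5 + 21 + 21**2)/447 = (5 + 21 + 441)*(1/447) = 467*(1/447) = 467/447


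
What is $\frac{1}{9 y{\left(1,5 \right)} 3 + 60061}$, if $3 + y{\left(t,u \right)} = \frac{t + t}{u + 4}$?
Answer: $\frac{1}{59986} \approx 1.6671 \cdot 10^{-5}$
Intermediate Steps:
$y{\left(t,u \right)} = -3 + \frac{2 t}{4 + u}$ ($y{\left(t,u \right)} = -3 + \frac{t + t}{u + 4} = -3 + \frac{2 t}{4 + u}$)
$\frac{1}{9 y{\left(1,5 \right)} 3 + 60061} = \frac{1}{9 \frac{-12 - 15 + 2 \cdot 1}{4 + 5} \cdot 3 + 60061} = \frac{1}{9 \frac{-12 - 15 + 2}{9} \cdot 3 + 60061} = \frac{1}{9 \cdot \frac{1}{9} \left(-25\right) 3 + 60061} = \frac{1}{9 \left(- \frac{25}{9}\right) 3 + 60061} = \frac{1}{\left(-25\right) 3 + 60061} = \frac{1}{-75 + 60061} = \frac{1}{59986}$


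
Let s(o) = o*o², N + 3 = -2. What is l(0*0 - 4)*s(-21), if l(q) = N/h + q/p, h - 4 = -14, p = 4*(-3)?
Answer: -15435/2 ≈ -7717.5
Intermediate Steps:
N = -5 (N = -3 - 2 = -5)
p = -12
h = -10 (h = 4 - 14 = -10)
s(o) = o³
l(q) = ½ - q/12 (l(q) = -5/(-10) + q/(-12) = -5*(-⅒) + q*(-1/12) = ½ - q/12)
l(0*0 - 4)*s(-21) = (½ - (0*0 - 4)/12)*(-21)³ = (½ - (0 - 4)/12)*(-9261) = (½ - 1/12*(-4))*(-9261) = (½ + ⅓)*(-9261) = (⅚)*(-9261) = -15435/2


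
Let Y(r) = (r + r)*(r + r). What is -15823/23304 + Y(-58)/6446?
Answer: 105791783/75108792 ≈ 1.4085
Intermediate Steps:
Y(r) = 4*r² (Y(r) = (2*r)*(2*r) = 4*r²)
-15823/23304 + Y(-58)/6446 = -15823/23304 + (4*(-58)²)/6446 = -15823*1/23304 + (4*3364)*(1/6446) = -15823/23304 + 13456*(1/6446) = -15823/23304 + 6728/3223 = 105791783/75108792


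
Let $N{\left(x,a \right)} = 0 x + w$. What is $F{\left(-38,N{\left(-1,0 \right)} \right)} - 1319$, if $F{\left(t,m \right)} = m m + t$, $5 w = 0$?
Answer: $-1357$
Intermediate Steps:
$w = 0$ ($w = \frac{1}{5} \cdot 0 = 0$)
$N{\left(x,a \right)} = 0$ ($N{\left(x,a \right)} = 0 x + 0 = 0 + 0 = 0$)
$F{\left(t,m \right)} = t + m^{2}$ ($F{\left(t,m \right)} = m^{2} + t = t + m^{2}$)
$F{\left(-38,N{\left(-1,0 \right)} \right)} - 1319 = \left(-38 + 0^{2}\right) - 1319 = \left(-38 + 0\right) - 1319 = -38 - 1319 = -1357$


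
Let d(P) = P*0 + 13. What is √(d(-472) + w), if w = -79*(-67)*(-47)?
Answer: I*√248758 ≈ 498.76*I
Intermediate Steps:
d(P) = 13 (d(P) = 0 + 13 = 13)
w = -248771 (w = 5293*(-47) = -248771)
√(d(-472) + w) = √(13 - 248771) = √(-248758) = I*√248758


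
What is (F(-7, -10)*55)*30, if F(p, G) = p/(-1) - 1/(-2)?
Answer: 12375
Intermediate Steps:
F(p, G) = 1/2 - p (F(p, G) = p*(-1) - 1*(-1/2) = -p + 1/2 = 1/2 - p)
(F(-7, -10)*55)*30 = ((1/2 - 1*(-7))*55)*30 = ((1/2 + 7)*55)*30 = ((15/2)*55)*30 = (825/2)*30 = 12375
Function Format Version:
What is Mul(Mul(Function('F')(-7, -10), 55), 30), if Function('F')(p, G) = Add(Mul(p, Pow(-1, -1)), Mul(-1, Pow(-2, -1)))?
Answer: 12375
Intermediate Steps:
Function('F')(p, G) = Add(Rational(1, 2), Mul(-1, p)) (Function('F')(p, G) = Add(Mul(p, -1), Mul(-1, Rational(-1, 2))) = Add(Mul(-1, p), Rational(1, 2)) = Add(Rational(1, 2), Mul(-1, p)))
Mul(Mul(Function('F')(-7, -10), 55), 30) = Mul(Mul(Add(Rational(1, 2), Mul(-1, -7)), 55), 30) = Mul(Mul(Add(Rational(1, 2), 7), 55), 30) = Mul(Mul(Rational(15, 2), 55), 30) = Mul(Rational(825, 2), 30) = 12375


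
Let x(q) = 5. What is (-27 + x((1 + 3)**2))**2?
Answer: 484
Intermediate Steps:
(-27 + x((1 + 3)**2))**2 = (-27 + 5)**2 = (-22)**2 = 484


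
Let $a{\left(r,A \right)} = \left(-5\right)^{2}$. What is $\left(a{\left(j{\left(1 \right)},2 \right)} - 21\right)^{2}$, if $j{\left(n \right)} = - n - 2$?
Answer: $16$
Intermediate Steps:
$j{\left(n \right)} = -2 - n$
$a{\left(r,A \right)} = 25$
$\left(a{\left(j{\left(1 \right)},2 \right)} - 21\right)^{2} = \left(25 - 21\right)^{2} = 4^{2} = 16$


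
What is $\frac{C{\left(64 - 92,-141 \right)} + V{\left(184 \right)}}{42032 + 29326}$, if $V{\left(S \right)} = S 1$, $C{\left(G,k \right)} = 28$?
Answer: $\frac{106}{35679} \approx 0.0029709$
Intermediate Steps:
$V{\left(S \right)} = S$
$\frac{C{\left(64 - 92,-141 \right)} + V{\left(184 \right)}}{42032 + 29326} = \frac{28 + 184}{42032 + 29326} = \frac{212}{71358} = 212 \cdot \frac{1}{71358} = \frac{106}{35679}$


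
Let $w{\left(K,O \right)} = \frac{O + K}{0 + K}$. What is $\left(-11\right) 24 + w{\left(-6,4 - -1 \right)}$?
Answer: $- \frac{1583}{6} \approx -263.83$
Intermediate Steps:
$w{\left(K,O \right)} = \frac{K + O}{K}$
$\left(-11\right) 24 + w{\left(-6,4 - -1 \right)} = \left(-11\right) 24 + \frac{-6 + \left(4 - -1\right)}{-6} = -264 - \frac{-6 + \left(4 + 1\right)}{6} = -264 - \frac{-6 + 5}{6} = -264 - - \frac{1}{6} = -264 + \frac{1}{6} = - \frac{1583}{6}$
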